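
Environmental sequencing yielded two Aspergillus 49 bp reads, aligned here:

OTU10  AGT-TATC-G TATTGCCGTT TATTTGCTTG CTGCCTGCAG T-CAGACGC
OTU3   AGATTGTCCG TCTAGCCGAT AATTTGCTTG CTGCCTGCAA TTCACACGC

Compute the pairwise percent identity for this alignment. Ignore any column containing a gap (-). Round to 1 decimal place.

Excluding the 3 gap columns leaves 46 comparable sites.
Mismatches occur at site 3 (T/A), site 6 (A/G), site 12 (A/C), site 14 (T/A), site 19 (T/A), site 21 (T/A), site 40 (G/A), site 45 (G/C).
38 of the 46 comparable sites match, so the percent identity is 38/46 × 100 = 82.6%.

82.6%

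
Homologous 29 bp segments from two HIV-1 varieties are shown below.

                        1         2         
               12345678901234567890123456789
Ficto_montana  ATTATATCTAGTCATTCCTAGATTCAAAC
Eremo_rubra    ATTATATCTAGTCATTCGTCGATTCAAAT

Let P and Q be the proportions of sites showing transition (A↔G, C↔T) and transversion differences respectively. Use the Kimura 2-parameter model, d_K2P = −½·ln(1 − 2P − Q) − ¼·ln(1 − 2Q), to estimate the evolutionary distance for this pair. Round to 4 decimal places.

0.1113

Mismatches occur at site 18 (C→G, transversion), site 20 (A→C, transversion), site 29 (C→T, transition).
Of the 3 differences, 1 transition and 2 transversions over 29 sites: P = 1/29 = 0.034483, Q = 2/29 = 0.068966.
d = −0.5·ln(0.862068) − 0.25·ln(0.862068) = −0.5·(-0.148421) − 0.25·(-0.148421) = 0.1113.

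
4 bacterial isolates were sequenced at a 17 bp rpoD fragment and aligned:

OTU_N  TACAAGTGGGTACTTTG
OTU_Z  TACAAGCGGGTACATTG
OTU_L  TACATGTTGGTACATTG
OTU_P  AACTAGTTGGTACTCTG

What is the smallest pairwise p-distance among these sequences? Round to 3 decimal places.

Pairwise Hamming distances:
  OTU_N vs OTU_Z: 2
  OTU_N vs OTU_L: 3
  OTU_N vs OTU_P: 4
  OTU_Z vs OTU_L: 3
  OTU_Z vs OTU_P: 6
  OTU_L vs OTU_P: 5
The smallest is 2 mismatches, between OTU_N and OTU_Z; p = 2/17 = 0.118.

0.118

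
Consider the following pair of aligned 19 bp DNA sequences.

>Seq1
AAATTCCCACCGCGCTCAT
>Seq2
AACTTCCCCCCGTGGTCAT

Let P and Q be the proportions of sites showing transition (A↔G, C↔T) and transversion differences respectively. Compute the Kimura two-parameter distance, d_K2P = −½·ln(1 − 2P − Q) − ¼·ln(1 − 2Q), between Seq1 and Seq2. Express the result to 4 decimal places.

0.2476

The sequences differ at positions 3 (A/C, transversion), 9 (A/C, transversion), 13 (C/T, transition), 15 (C/G, transversion).
Of the 4 differences, 1 transition and 3 transversions over 19 sites: P = 1/19 = 0.052632, Q = 3/19 = 0.157895.
d = −0.5·ln(0.736841) − 0.25·ln(0.684210) = −0.5·(-0.305383) − 0.25·(-0.379490) = 0.2476.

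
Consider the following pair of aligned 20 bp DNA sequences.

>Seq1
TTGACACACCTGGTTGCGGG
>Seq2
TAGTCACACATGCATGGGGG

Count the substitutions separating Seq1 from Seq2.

6

Differing sites — 2:T/A; 4:A/T; 10:C/A; 13:G/C; 14:T/A; 17:C/G.
That gives 6 mismatches out of 20 aligned sites, so the Hamming distance is 6.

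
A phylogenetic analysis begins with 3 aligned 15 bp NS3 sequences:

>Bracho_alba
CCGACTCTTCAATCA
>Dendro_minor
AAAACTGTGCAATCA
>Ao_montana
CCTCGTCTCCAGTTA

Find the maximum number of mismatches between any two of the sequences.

Pairwise Hamming distances:
  Bracho_alba vs Dendro_minor: 5
  Bracho_alba vs Ao_montana: 6
  Dendro_minor vs Ao_montana: 9
The largest is 9, between Dendro_minor and Ao_montana.

9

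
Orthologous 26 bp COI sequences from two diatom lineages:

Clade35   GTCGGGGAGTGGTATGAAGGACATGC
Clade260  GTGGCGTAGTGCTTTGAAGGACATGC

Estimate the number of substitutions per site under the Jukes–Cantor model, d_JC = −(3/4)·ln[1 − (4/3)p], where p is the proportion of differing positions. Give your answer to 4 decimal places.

0.2222

Differing sites — 3:C/G; 5:G/C; 7:G/T; 12:G/C; 14:A/T.
p = 5/26 = 0.192308.
d = −0.75 · ln(1 − (4/3)·0.192308) = −0.75 · ln(0.743589) = −0.75 · (-0.296267) = 0.2222.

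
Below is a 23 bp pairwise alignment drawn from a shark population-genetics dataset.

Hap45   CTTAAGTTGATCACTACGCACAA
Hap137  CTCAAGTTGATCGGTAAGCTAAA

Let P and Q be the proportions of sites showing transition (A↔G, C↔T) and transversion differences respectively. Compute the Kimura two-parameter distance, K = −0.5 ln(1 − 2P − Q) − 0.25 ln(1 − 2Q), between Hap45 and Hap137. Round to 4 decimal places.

Mismatches occur at site 3 (T↔C, transition), site 13 (A↔G, transition), site 14 (C↔G, transversion), site 17 (C↔A, transversion), site 20 (A↔T, transversion), site 21 (C↔A, transversion).
Of the 6 differences, 2 transitions and 4 transversions over 23 sites: P = 2/23 = 0.086957, Q = 4/23 = 0.173913.
d = −0.5·ln(0.652173) − 0.25·ln(0.652174) = −0.5·(-0.427445) − 0.25·(-0.427444) = 0.3206.

0.3206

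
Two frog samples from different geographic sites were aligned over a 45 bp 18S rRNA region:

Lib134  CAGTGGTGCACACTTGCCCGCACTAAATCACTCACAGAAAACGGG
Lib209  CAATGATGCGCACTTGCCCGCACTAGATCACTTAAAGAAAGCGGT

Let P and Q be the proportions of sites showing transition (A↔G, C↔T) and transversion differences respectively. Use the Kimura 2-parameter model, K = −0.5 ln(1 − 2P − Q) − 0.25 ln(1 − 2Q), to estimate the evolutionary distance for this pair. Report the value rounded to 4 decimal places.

0.2096

Mismatches occur at site 3 (G↔A, transition), site 6 (G↔A, transition), site 10 (A↔G, transition), site 26 (A↔G, transition), site 33 (C↔T, transition), site 35 (C↔A, transversion), site 41 (A↔G, transition), site 45 (G↔T, transversion).
Of the 8 differences, 6 transitions and 2 transversions over 45 sites: P = 6/45 = 0.133333, Q = 2/45 = 0.044444.
d = −0.5·ln(0.688890) − 0.25·ln(0.911112) = −0.5·(-0.372674) − 0.25·(-0.093089) = 0.2096.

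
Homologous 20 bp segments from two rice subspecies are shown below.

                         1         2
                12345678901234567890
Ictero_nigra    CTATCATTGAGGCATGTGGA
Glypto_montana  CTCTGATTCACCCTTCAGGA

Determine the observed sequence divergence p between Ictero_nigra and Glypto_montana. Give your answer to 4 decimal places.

Mismatches occur at site 3 (A/C), site 5 (C/G), site 9 (G/C), site 11 (G/C), site 12 (G/C), site 14 (A/T), site 16 (G/C), site 17 (T/A).
There are 8 differences over 20 sites, so p = 8/20 = 0.4000.

0.4000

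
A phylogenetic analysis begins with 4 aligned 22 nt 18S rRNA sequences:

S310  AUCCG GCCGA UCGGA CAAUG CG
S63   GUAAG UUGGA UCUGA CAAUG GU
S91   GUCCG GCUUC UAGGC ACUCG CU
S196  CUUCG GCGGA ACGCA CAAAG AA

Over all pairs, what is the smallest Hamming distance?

Pairwise Hamming distances:
  S310 vs S63: 9
  S310 vs S91: 11
  S310 vs S196: 8
  S63 vs S91: 15
  S63 vs S196: 11
  S91 vs S196: 15
The smallest is 8, between S310 and S196.

8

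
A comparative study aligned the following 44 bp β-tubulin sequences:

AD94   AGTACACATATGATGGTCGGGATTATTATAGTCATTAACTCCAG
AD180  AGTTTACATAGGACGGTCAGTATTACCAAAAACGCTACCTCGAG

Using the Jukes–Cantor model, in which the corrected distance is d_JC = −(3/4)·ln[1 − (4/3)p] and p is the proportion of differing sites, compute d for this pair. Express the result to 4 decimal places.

0.4546

Mismatches occur at site 4 (A→T), site 5 (C→T), site 11 (T→G), site 14 (T→C), site 19 (G→A), site 21 (G→T), site 26 (T→C), site 27 (T→C), site 29 (T→A), site 31 (G→A), site 32 (T→A), site 34 (A→G), site 35 (T→C), site 38 (A→C), site 42 (C→G).
p = 15/44 = 0.340909.
d = −0.75 · ln(1 − (4/3)·0.340909) = −0.75 · ln(0.545455) = −0.75 · (-0.606135) = 0.4546.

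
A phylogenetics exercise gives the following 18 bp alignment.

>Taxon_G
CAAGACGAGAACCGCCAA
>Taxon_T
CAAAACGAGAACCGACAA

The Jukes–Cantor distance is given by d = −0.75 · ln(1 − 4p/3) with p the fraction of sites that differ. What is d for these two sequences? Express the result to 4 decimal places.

0.1203

Differing sites — 4:G/A; 15:C/A.
p = 2/18 = 0.111111.
d = −0.75 · ln(1 − (4/3)·0.111111) = −0.75 · ln(0.851852) = −0.75 · (-0.160342) = 0.1203.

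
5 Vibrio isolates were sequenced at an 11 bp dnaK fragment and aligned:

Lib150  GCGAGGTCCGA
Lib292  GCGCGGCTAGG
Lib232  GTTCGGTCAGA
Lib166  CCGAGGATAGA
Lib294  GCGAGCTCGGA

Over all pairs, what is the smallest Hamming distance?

Pairwise Hamming distances:
  Lib150 vs Lib292: 5
  Lib150 vs Lib232: 4
  Lib150 vs Lib166: 4
  Lib150 vs Lib294: 2
  Lib292 vs Lib232: 5
  Lib292 vs Lib166: 4
  Lib292 vs Lib294: 6
  Lib232 vs Lib166: 6
  Lib232 vs Lib294: 5
  Lib166 vs Lib294: 5
The smallest is 2, between Lib150 and Lib294.

2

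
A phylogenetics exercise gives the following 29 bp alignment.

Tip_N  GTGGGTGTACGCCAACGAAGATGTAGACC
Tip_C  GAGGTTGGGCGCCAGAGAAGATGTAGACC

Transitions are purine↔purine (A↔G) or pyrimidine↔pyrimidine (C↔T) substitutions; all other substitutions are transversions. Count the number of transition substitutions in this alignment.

2

Differing sites — 2:T/A (Tv); 5:G/T (Tv); 8:T/G (Tv); 9:A/G (Ti); 15:A/G (Ti); 16:C/A (Tv).
Of the 6 differences, 2 transitions and 4 transversions, so the answer is 2.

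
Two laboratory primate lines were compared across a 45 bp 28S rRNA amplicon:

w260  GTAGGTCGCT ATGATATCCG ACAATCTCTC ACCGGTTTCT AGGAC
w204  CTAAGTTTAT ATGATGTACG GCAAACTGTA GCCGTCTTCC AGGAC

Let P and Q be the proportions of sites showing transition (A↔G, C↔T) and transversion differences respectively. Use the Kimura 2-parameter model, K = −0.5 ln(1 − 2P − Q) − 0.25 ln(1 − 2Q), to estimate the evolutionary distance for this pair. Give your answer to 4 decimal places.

0.4454

Mismatches occur at site 1 (G/C, transversion), site 4 (G/A, transition), site 7 (C/T, transition), site 8 (G/T, transversion), site 9 (C/A, transversion), site 16 (A/G, transition), site 18 (C/A, transversion), site 21 (A/G, transition), site 25 (T/A, transversion), site 28 (C/G, transversion), site 30 (C/A, transversion), site 31 (A/G, transition), site 35 (G/T, transversion), site 36 (T/C, transition), site 40 (T/C, transition).
Of the 15 differences, 7 transitions and 8 transversions over 45 sites: P = 7/45 = 0.155556, Q = 8/45 = 0.177778.
d = −0.5·ln(0.511110) − 0.25·ln(0.644444) = −0.5·(-0.671170) − 0.25·(-0.439367) = 0.4454.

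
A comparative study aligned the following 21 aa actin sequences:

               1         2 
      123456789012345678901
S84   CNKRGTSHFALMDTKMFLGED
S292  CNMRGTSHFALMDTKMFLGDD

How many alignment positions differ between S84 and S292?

2

The sequences differ at positions 3 (K/M), 20 (E/D).
That gives 2 mismatches out of 21 aligned sites, so the Hamming distance is 2.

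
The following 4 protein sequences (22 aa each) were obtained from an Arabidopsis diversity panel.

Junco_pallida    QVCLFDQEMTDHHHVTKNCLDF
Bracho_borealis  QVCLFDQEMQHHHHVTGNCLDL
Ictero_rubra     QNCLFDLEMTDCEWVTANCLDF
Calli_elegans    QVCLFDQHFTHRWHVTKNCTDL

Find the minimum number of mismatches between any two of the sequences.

4

Pairwise Hamming distances:
  Junco_pallida vs Bracho_borealis: 4
  Junco_pallida vs Ictero_rubra: 6
  Junco_pallida vs Calli_elegans: 7
  Bracho_borealis vs Ictero_rubra: 9
  Bracho_borealis vs Calli_elegans: 7
  Ictero_rubra vs Calli_elegans: 11
The smallest is 4, between Junco_pallida and Bracho_borealis.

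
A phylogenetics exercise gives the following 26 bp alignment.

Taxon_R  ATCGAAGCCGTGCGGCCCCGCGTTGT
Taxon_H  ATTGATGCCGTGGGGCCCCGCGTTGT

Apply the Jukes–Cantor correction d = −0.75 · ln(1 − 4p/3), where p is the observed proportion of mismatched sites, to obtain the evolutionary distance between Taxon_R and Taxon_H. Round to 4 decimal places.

The sequences differ at positions 3 (C/T), 6 (A/T), 13 (C/G).
p = 3/26 = 0.115385.
d = −0.75 · ln(1 − (4/3)·0.115385) = −0.75 · ln(0.846153) = −0.75 · (-0.167055) = 0.1253.

0.1253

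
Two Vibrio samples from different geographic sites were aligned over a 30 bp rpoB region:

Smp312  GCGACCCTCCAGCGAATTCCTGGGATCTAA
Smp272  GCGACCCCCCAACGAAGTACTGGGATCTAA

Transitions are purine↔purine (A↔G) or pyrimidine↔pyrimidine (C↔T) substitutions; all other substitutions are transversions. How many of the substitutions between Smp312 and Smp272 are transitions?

2

Mismatches occur at site 8 (T/C, transition), site 12 (G/A, transition), site 17 (T/G, transversion), site 19 (C/A, transversion).
Of the 4 differences, 2 transitions and 2 transversions, so the answer is 2.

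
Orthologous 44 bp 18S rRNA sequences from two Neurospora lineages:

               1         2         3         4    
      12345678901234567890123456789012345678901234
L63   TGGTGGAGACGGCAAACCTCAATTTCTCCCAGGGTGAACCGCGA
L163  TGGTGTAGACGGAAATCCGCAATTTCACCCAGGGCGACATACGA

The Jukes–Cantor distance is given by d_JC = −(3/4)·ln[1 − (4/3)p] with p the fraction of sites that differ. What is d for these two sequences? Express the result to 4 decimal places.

0.2708

The sequences differ at positions 6 (G/T), 13 (C/A), 16 (A/T), 19 (T/G), 27 (T/A), 35 (T/C), 38 (A/C), 39 (C/A), 40 (C/T), 41 (G/A).
p = 10/44 = 0.227273.
d = −0.75 · ln(1 − (4/3)·0.227273) = −0.75 · ln(0.696969) = −0.75 · (-0.361014) = 0.2708.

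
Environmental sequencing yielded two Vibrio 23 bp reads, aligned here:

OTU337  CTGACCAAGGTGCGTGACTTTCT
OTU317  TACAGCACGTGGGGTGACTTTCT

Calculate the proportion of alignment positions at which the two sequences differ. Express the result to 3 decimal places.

0.348

Differing sites — 1:C/T; 2:T/A; 3:G/C; 5:C/G; 8:A/C; 10:G/T; 11:T/G; 13:C/G.
There are 8 differences over 23 sites, so p = 8/23 = 0.348.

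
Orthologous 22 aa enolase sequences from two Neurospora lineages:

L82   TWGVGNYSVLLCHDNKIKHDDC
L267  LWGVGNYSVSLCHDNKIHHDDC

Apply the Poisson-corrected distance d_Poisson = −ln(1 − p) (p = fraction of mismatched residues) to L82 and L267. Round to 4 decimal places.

The sequences differ at positions 1 (T/L), 10 (L/S), 18 (K/H).
p = 3/22 = 0.136364.
d = −ln(1 − 0.136364) = −ln(0.863636) = 0.1466.

0.1466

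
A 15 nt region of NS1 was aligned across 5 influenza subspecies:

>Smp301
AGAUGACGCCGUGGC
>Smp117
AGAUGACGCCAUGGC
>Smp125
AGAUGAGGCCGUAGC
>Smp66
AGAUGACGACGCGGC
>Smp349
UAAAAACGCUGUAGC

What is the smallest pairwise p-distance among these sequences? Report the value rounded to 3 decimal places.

0.067

Pairwise Hamming distances:
  Smp301 vs Smp117: 1
  Smp301 vs Smp125: 2
  Smp301 vs Smp66: 2
  Smp301 vs Smp349: 6
  Smp117 vs Smp125: 3
  Smp117 vs Smp66: 3
  Smp117 vs Smp349: 7
  Smp125 vs Smp66: 4
  Smp125 vs Smp349: 6
  Smp66 vs Smp349: 8
The smallest is 1 mismatch, between Smp301 and Smp117; p = 1/15 = 0.067.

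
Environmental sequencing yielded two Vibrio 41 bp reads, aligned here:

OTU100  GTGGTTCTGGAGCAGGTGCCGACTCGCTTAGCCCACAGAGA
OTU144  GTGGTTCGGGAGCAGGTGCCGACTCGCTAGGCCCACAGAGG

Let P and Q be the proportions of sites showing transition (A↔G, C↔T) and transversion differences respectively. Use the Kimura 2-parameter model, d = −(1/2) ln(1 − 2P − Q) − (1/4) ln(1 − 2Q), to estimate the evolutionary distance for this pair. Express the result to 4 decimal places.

Mismatches occur at site 8 (T↔G, transversion), site 29 (T↔A, transversion), site 30 (A↔G, transition), site 41 (A↔G, transition).
Of the 4 differences, 2 transitions and 2 transversions over 41 sites: P = 2/41 = 0.048780, Q = 2/41 = 0.048780.
d = −0.5·ln(0.853660) − 0.25·ln(0.902440) = −0.5·(-0.158222) − 0.25·(-0.102653) = 0.1048.

0.1048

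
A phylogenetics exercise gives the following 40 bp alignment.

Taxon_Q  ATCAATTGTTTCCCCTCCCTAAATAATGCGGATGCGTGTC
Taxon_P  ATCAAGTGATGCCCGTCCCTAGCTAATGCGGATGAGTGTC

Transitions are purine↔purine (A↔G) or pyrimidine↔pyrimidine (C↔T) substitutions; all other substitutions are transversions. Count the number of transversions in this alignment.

6

Mismatches occur at site 6 (T/G, transversion), site 9 (T/A, transversion), site 11 (T/G, transversion), site 15 (C/G, transversion), site 22 (A/G, transition), site 23 (A/C, transversion), site 35 (C/A, transversion).
Of the 7 differences, 1 transition and 6 transversions, so the answer is 6.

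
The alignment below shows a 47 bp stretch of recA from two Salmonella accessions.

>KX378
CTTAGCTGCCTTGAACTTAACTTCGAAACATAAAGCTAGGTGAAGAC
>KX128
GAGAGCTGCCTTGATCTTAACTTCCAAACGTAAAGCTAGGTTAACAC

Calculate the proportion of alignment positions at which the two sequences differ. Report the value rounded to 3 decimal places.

The sequences differ at positions 1 (C/G), 2 (T/A), 3 (T/G), 15 (A/T), 25 (G/C), 30 (A/G), 42 (G/T), 45 (G/C).
There are 8 differences over 47 sites, so p = 8/47 = 0.170.

0.170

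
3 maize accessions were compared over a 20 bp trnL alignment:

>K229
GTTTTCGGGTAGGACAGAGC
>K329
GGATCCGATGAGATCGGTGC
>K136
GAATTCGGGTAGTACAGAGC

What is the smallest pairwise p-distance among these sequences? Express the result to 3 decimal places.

Pairwise Hamming distances:
  K229 vs K329: 10
  K229 vs K136: 3
  K329 vs K136: 9
The smallest is 3 mismatches, between K229 and K136; p = 3/20 = 0.150.

0.150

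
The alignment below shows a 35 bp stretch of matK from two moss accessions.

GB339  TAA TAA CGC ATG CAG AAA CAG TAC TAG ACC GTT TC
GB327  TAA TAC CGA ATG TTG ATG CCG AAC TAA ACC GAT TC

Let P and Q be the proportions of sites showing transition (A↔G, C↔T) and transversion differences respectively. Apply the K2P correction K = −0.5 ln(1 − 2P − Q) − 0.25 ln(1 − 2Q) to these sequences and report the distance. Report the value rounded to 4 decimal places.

Differing sites — 6:A/C (Tv); 9:C/A (Tv); 13:C/T (Ti); 14:A/T (Tv); 17:A/T (Tv); 18:A/G (Ti); 20:A/C (Tv); 22:T/A (Tv); 27:G/A (Ti); 32:T/A (Tv).
Of the 10 differences, 3 transitions and 7 transversions over 35 sites: P = 3/35 = 0.085714, Q = 7/35 = 0.200000.
d = −0.5·ln(0.628572) − 0.25·ln(0.600000) = −0.5·(-0.464305) − 0.25·(-0.510826) = 0.3599.

0.3599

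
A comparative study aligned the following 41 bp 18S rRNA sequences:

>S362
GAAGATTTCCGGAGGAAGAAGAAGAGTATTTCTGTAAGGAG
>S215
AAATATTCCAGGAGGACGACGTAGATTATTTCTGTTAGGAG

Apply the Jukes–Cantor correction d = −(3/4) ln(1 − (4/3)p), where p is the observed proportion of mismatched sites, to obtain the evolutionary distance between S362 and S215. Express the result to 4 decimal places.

Differing sites — 1:G/A; 4:G/T; 8:T/C; 10:C/A; 17:A/C; 20:A/C; 22:A/T; 26:G/T; 36:A/T.
p = 9/41 = 0.219512.
d = −0.75 · ln(1 − (4/3)·0.219512) = −0.75 · ln(0.707317) = −0.75 · (-0.346276) = 0.2597.

0.2597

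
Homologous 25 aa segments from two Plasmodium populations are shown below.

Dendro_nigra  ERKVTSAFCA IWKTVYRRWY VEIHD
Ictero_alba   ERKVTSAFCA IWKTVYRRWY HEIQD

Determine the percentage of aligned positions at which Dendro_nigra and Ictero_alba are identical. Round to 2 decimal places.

Differing sites — 21:V/H; 24:H/Q.
23 of the 25 sites match, so the percent identity is 23/25 × 100 = 92.00%.

92.00%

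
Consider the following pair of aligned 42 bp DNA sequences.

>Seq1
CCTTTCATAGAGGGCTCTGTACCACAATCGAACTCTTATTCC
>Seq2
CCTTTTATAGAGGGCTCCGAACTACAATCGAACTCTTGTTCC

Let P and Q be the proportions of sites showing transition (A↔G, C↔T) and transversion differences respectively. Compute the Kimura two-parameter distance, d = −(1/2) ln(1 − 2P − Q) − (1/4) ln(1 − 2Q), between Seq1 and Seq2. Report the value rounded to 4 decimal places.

Mismatches occur at site 6 (C↔T, transition), site 18 (T↔C, transition), site 20 (T↔A, transversion), site 23 (C↔T, transition), site 38 (A↔G, transition).
Of the 5 differences, 4 transitions and 1 transversion over 42 sites: P = 4/42 = 0.095238, Q = 1/42 = 0.023810.
d = −0.5·ln(0.785714) − 0.25·ln(0.952380) = −0.5·(-0.241162) − 0.25·(-0.048791) = 0.1328.

0.1328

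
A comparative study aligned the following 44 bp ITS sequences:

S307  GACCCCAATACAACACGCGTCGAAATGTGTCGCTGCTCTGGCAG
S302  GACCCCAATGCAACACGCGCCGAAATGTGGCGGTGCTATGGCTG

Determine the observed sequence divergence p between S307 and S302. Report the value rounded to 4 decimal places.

Differing sites — 10:A/G; 20:T/C; 30:T/G; 33:C/G; 38:C/A; 43:A/T.
There are 6 differences over 44 sites, so p = 6/44 = 0.1364.

0.1364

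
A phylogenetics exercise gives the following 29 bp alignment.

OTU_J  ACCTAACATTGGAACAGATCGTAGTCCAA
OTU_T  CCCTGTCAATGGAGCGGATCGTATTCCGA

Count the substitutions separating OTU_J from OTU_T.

The sequences differ at positions 1 (A/C), 5 (A/G), 6 (A/T), 9 (T/A), 14 (A/G), 16 (A/G), 24 (G/T), 28 (A/G).
That gives 8 mismatches out of 29 aligned sites, so the Hamming distance is 8.

8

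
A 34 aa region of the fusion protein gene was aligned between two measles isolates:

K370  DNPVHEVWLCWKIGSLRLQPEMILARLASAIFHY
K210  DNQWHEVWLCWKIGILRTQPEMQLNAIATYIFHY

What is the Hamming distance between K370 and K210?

10

The sequences differ at positions 3 (P/Q), 4 (V/W), 15 (S/I), 18 (L/T), 23 (I/Q), 25 (A/N), 26 (R/A), 27 (L/I), 29 (S/T), 30 (A/Y).
That gives 10 mismatches out of 34 aligned sites, so the Hamming distance is 10.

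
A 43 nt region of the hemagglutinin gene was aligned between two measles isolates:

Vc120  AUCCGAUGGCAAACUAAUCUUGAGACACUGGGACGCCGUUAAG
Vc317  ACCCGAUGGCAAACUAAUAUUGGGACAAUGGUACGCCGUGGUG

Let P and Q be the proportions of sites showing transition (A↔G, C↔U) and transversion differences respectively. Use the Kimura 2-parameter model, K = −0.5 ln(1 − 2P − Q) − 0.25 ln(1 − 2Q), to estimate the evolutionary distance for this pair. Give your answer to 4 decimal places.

0.2139

The sequences differ at positions 2 (U/C, transition), 19 (C/A, transversion), 23 (A/G, transition), 28 (C/A, transversion), 32 (G/U, transversion), 40 (U/G, transversion), 41 (A/G, transition), 42 (A/U, transversion).
Of the 8 differences, 3 transitions and 5 transversions over 43 sites: P = 3/43 = 0.069767, Q = 5/43 = 0.116279.
d = −0.5·ln(0.744187) − 0.25·ln(0.767442) = −0.5·(-0.295463) − 0.25·(-0.264692) = 0.2139.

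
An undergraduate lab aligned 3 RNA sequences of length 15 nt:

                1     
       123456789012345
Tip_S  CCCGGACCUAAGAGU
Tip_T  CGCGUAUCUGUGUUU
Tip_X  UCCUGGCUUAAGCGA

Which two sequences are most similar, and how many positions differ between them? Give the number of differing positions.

Pairwise Hamming distances:
  Tip_S vs Tip_T: 7
  Tip_S vs Tip_X: 6
  Tip_T vs Tip_X: 12
The smallest is 6, between Tip_S and Tip_X.

6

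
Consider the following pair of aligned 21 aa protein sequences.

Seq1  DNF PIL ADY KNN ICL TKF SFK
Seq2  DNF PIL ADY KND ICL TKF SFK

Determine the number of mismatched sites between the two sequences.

1

Differing sites — 12:N/D.
That gives 1 mismatch out of 21 aligned sites, so the Hamming distance is 1.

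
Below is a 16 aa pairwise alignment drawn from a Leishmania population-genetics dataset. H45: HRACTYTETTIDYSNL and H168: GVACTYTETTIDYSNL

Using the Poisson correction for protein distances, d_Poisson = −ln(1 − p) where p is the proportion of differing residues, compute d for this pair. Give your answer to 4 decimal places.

0.1335

Mismatches occur at site 1 (H↔G), site 2 (R↔V).
p = 2/16 = 0.125000.
d = −ln(1 − 0.125000) = −ln(0.875000) = 0.1335.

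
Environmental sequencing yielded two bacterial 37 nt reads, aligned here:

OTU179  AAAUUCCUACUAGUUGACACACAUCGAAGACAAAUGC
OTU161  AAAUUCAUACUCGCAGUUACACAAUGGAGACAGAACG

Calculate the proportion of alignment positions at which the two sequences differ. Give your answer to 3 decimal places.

Mismatches occur at site 7 (C↔A), site 12 (A↔C), site 14 (U↔C), site 15 (U↔A), site 17 (A↔U), site 18 (C↔U), site 24 (U↔A), site 25 (C↔U), site 27 (A↔G), site 33 (A↔G), site 35 (U↔A), site 36 (G↔C), site 37 (C↔G).
There are 13 differences over 37 sites, so p = 13/37 = 0.351.

0.351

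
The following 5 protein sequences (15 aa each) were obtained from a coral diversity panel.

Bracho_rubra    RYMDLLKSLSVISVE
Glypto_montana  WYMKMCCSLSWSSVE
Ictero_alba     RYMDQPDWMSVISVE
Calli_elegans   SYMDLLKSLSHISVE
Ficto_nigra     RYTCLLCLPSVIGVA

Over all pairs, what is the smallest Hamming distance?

2

Pairwise Hamming distances:
  Bracho_rubra vs Glypto_montana: 7
  Bracho_rubra vs Ictero_alba: 5
  Bracho_rubra vs Calli_elegans: 2
  Bracho_rubra vs Ficto_nigra: 7
  Glypto_montana vs Ictero_alba: 9
  Glypto_montana vs Calli_elegans: 7
  Glypto_montana vs Ficto_nigra: 11
  Ictero_alba vs Calli_elegans: 7
  Ictero_alba vs Ficto_nigra: 9
  Calli_elegans vs Ficto_nigra: 9
The smallest is 2, between Bracho_rubra and Calli_elegans.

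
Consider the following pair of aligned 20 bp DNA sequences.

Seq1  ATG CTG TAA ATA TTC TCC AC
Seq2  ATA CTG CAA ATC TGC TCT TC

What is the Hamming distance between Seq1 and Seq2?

Differing sites — 3:G/A; 7:T/C; 12:A/C; 14:T/G; 18:C/T; 19:A/T.
That gives 6 mismatches out of 20 aligned sites, so the Hamming distance is 6.

6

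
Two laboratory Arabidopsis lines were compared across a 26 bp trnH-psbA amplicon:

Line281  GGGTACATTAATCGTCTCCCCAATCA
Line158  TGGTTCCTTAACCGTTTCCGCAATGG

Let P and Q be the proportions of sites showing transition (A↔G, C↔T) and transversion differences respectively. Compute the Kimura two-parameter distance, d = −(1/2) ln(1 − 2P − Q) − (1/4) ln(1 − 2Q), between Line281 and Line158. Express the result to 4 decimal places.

0.3964

Differing sites — 1:G/T (Tv); 5:A/T (Tv); 7:A/C (Tv); 12:T/C (Ti); 16:C/T (Ti); 20:C/G (Tv); 25:C/G (Tv); 26:A/G (Ti).
Of the 8 differences, 3 transitions and 5 transversions over 26 sites: P = 3/26 = 0.115385, Q = 5/26 = 0.192308.
d = −0.5·ln(0.576922) − 0.25·ln(0.615384) = −0.5·(-0.550048) − 0.25·(-0.485509) = 0.3964.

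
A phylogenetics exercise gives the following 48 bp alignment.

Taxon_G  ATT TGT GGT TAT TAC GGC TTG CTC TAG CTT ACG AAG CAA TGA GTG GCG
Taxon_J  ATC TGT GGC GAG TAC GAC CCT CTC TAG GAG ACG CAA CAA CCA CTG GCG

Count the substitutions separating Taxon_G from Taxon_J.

Differing sites — 3:T/C; 9:T/C; 10:T/G; 12:T/G; 17:G/A; 19:T/C; 20:T/C; 21:G/T; 28:C/G; 29:T/A; 30:T/G; 34:A/C; 36:G/A; 40:T/C; 41:G/C; 43:G/C.
That gives 16 mismatches out of 48 aligned sites, so the Hamming distance is 16.

16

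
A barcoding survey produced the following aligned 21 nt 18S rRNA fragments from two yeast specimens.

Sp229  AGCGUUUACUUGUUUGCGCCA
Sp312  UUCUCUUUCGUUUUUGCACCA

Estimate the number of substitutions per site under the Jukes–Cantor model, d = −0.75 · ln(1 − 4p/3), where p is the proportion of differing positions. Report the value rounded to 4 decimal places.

0.5319

Mismatches occur at site 1 (A/U), site 2 (G/U), site 4 (G/U), site 5 (U/C), site 8 (A/U), site 10 (U/G), site 12 (G/U), site 18 (G/A).
p = 8/21 = 0.380952.
d = −0.75 · ln(1 − (4/3)·0.380952) = −0.75 · ln(0.492064) = −0.75 · (-0.709146) = 0.5319.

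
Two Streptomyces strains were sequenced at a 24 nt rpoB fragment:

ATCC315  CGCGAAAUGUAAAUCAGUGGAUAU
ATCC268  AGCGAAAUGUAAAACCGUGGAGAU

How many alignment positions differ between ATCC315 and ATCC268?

4

The sequences differ at positions 1 (C/A), 14 (U/A), 16 (A/C), 22 (U/G).
That gives 4 mismatches out of 24 aligned sites, so the Hamming distance is 4.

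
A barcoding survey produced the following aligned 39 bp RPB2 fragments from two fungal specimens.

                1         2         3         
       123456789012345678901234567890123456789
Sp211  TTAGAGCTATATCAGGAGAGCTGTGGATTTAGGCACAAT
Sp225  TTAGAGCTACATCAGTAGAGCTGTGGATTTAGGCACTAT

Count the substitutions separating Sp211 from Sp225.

3

Differing sites — 10:T/C; 16:G/T; 37:A/T.
That gives 3 mismatches out of 39 aligned sites, so the Hamming distance is 3.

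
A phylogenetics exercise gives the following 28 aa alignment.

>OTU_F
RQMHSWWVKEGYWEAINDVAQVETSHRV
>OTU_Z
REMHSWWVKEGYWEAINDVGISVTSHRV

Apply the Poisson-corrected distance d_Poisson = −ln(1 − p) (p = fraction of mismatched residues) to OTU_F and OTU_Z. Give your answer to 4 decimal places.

0.1967

The sequences differ at positions 2 (Q/E), 20 (A/G), 21 (Q/I), 22 (V/S), 23 (E/V).
p = 5/28 = 0.178571.
d = −ln(1 − 0.178571) = −ln(0.821429) = 0.1967.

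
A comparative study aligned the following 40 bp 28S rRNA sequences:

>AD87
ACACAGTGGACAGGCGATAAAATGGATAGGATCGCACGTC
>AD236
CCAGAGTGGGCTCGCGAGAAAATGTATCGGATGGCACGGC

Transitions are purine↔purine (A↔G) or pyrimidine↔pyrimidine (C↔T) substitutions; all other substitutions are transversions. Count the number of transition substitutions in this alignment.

1

The sequences differ at positions 1 (A/C, transversion), 4 (C/G, transversion), 10 (A/G, transition), 12 (A/T, transversion), 13 (G/C, transversion), 18 (T/G, transversion), 25 (G/T, transversion), 28 (A/C, transversion), 33 (C/G, transversion), 39 (T/G, transversion).
Of the 10 differences, 1 transition and 9 transversions, so the answer is 1.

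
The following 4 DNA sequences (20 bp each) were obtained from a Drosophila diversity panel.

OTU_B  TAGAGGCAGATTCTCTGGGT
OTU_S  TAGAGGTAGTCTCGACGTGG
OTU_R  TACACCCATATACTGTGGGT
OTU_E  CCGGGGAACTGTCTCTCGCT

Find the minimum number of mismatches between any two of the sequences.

6

Pairwise Hamming distances:
  OTU_B vs OTU_S: 8
  OTU_B vs OTU_R: 6
  OTU_B vs OTU_E: 9
  OTU_S vs OTU_R: 13
  OTU_S vs OTU_E: 13
  OTU_R vs OTU_E: 14
The smallest is 6, between OTU_B and OTU_R.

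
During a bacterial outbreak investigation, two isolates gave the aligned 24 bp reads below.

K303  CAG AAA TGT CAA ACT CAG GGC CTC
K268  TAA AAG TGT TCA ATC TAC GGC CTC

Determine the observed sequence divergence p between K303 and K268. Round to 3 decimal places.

0.375

Differing sites — 1:C/T; 3:G/A; 6:A/G; 10:C/T; 11:A/C; 14:C/T; 15:T/C; 16:C/T; 18:G/C.
There are 9 differences over 24 sites, so p = 9/24 = 0.375.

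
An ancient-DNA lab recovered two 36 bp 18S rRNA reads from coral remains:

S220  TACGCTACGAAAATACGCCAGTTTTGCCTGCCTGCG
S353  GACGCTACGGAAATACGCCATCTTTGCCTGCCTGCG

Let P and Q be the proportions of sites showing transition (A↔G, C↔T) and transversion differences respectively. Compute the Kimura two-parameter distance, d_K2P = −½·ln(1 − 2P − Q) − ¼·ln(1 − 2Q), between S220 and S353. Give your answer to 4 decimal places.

Differing sites — 1:T/G (Tv); 10:A/G (Ti); 21:G/T (Tv); 22:T/C (Ti).
Of the 4 differences, 2 transitions and 2 transversions over 36 sites: P = 2/36 = 0.055556, Q = 2/36 = 0.055556.
d = −0.5·ln(0.833332) − 0.25·ln(0.888888) = −0.5·(-0.182323) − 0.25·(-0.117784) = 0.1206.

0.1206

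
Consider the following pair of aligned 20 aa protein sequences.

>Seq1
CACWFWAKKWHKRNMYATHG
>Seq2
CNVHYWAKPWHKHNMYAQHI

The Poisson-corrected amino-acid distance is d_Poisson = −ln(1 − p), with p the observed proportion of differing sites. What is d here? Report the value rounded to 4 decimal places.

Differing sites — 2:A/N; 3:C/V; 4:W/H; 5:F/Y; 9:K/P; 13:R/H; 18:T/Q; 20:G/I.
p = 8/20 = 0.400000.
d = −ln(1 − 0.400000) = −ln(0.600000) = 0.5108.

0.5108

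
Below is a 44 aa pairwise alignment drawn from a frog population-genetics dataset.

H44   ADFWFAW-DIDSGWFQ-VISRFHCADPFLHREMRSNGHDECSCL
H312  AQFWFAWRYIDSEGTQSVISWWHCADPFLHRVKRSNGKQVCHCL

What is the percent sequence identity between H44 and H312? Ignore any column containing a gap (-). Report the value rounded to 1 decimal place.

Excluding the 2 gap columns leaves 42 comparable sites.
Mismatches occur at site 2 (D→Q), site 9 (D→Y), site 13 (G→E), site 14 (W→G), site 15 (F→T), site 21 (R→W), site 22 (F→W), site 32 (E→V), site 33 (M→K), site 38 (H→K), site 39 (D→Q), site 40 (E→V), site 42 (S→H).
29 of the 42 comparable sites match, so the percent identity is 29/42 × 100 = 69.0%.

69.0%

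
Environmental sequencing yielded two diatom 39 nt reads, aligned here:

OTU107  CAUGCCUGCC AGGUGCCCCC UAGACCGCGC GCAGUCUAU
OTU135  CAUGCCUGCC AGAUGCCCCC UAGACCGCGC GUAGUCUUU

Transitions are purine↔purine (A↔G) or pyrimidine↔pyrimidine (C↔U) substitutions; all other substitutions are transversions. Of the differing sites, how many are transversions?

1

Mismatches occur at site 13 (G→A, transition), site 32 (C→U, transition), site 38 (A→U, transversion).
Of the 3 differences, 2 transitions and 1 transversion, so the answer is 1.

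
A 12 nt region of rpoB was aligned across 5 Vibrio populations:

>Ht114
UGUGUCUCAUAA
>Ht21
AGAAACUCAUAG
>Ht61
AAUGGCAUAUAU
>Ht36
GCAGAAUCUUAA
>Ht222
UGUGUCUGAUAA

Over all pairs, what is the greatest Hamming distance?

9

Pairwise Hamming distances:
  Ht114 vs Ht21: 5
  Ht114 vs Ht61: 6
  Ht114 vs Ht36: 6
  Ht114 vs Ht222: 1
  Ht21 vs Ht61: 7
  Ht21 vs Ht36: 6
  Ht21 vs Ht222: 6
  Ht61 vs Ht36: 9
  Ht61 vs Ht222: 6
  Ht36 vs Ht222: 7
The largest is 9, between Ht61 and Ht36.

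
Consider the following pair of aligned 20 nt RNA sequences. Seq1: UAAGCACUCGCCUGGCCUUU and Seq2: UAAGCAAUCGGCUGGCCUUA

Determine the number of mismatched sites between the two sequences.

3

The sequences differ at positions 7 (C/A), 11 (C/G), 20 (U/A).
That gives 3 mismatches out of 20 aligned sites, so the Hamming distance is 3.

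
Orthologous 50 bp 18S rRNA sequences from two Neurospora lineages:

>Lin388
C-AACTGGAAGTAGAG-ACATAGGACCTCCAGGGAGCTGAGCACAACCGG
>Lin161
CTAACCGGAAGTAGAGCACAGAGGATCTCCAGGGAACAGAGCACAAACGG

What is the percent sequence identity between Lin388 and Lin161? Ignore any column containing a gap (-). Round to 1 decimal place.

Excluding the 2 gap columns leaves 48 comparable sites.
The sequences differ at positions 6 (T/C), 21 (T/G), 26 (C/T), 36 (G/A), 38 (T/A), 47 (C/A).
42 of the 48 comparable sites match, so the percent identity is 42/48 × 100 = 87.5%.

87.5%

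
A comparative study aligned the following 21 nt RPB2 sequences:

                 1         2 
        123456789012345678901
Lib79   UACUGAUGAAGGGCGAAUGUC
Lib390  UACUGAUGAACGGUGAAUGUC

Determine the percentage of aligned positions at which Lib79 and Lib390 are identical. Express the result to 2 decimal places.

The sequences differ at positions 11 (G/C), 14 (C/U).
19 of the 21 sites match, so the percent identity is 19/21 × 100 = 90.48%.

90.48%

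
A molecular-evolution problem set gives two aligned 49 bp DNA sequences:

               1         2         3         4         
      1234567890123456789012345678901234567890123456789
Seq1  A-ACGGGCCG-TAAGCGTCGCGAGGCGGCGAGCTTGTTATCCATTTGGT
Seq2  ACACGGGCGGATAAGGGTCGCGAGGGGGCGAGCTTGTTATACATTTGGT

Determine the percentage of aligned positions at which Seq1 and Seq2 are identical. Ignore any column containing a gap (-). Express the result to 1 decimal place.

Excluding the 2 gap columns leaves 47 comparable sites.
Mismatches occur at site 9 (C/G), site 16 (C/G), site 26 (C/G), site 41 (C/A).
43 of the 47 comparable sites match, so the percent identity is 43/47 × 100 = 91.5%.

91.5%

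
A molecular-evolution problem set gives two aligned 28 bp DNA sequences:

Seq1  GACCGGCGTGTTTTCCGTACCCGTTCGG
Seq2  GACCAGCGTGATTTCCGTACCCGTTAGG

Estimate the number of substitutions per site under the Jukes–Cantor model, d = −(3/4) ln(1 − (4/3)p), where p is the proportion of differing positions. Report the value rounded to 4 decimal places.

The sequences differ at positions 5 (G/A), 11 (T/A), 26 (C/A).
p = 3/28 = 0.107143.
d = −0.75 · ln(1 − (4/3)·0.107143) = −0.75 · ln(0.857143) = −0.75 · (-0.154151) = 0.1156.

0.1156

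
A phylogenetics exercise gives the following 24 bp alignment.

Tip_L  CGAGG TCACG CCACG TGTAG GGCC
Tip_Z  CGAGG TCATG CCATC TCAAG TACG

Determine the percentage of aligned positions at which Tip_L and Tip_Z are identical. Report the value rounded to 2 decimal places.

66.67%

Differing sites — 9:C/T; 14:C/T; 15:G/C; 17:G/C; 18:T/A; 21:G/T; 22:G/A; 24:C/G.
16 of the 24 sites match, so the percent identity is 16/24 × 100 = 66.67%.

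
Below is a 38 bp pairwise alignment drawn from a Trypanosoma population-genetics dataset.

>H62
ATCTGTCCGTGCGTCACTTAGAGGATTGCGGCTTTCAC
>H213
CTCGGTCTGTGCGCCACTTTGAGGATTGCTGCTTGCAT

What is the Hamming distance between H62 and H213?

Differing sites — 1:A/C; 4:T/G; 8:C/T; 14:T/C; 20:A/T; 30:G/T; 35:T/G; 38:C/T.
That gives 8 mismatches out of 38 aligned sites, so the Hamming distance is 8.

8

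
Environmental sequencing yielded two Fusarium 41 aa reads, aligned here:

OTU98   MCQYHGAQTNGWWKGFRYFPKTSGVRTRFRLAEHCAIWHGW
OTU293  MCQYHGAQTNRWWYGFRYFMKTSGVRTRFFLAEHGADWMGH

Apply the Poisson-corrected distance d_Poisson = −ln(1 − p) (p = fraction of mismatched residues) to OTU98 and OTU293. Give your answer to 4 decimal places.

The sequences differ at positions 11 (G/R), 14 (K/Y), 20 (P/M), 30 (R/F), 35 (C/G), 37 (I/D), 39 (H/M), 41 (W/H).
p = 8/41 = 0.195122.
d = −ln(1 − 0.195122) = −ln(0.804878) = 0.2171.

0.2171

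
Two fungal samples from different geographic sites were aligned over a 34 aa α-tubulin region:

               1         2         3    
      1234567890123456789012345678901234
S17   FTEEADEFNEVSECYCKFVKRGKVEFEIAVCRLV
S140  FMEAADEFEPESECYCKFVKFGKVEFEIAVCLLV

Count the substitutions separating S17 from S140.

The sequences differ at positions 2 (T/M), 4 (E/A), 9 (N/E), 10 (E/P), 11 (V/E), 21 (R/F), 32 (R/L).
That gives 7 mismatches out of 34 aligned sites, so the Hamming distance is 7.

7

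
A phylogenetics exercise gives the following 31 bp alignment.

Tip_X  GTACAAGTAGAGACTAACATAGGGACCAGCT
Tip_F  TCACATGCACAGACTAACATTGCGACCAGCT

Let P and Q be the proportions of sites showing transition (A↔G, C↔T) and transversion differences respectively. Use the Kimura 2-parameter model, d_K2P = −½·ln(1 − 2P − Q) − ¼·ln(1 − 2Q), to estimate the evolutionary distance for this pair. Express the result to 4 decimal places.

The sequences differ at positions 1 (G/T, transversion), 2 (T/C, transition), 6 (A/T, transversion), 8 (T/C, transition), 10 (G/C, transversion), 21 (A/T, transversion), 23 (G/C, transversion).
Of the 7 differences, 2 transitions and 5 transversions over 31 sites: P = 2/31 = 0.064516, Q = 5/31 = 0.161290.
d = −0.5·ln(0.709678) − 0.25·ln(0.677420) = −0.5·(-0.342944) − 0.25·(-0.389464) = 0.2688.

0.2688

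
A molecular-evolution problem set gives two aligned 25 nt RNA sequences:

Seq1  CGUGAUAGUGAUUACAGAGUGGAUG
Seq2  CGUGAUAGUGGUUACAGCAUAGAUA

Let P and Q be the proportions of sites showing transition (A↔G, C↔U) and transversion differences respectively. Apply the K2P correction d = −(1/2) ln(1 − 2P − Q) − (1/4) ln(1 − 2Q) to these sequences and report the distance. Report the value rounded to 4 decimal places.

The sequences differ at positions 11 (A/G, transition), 18 (A/C, transversion), 19 (G/A, transition), 21 (G/A, transition), 25 (G/A, transition).
Of the 5 differences, 4 transitions and 1 transversion over 25 sites: P = 4/25 = 0.160000, Q = 1/25 = 0.040000.
d = −0.5·ln(0.640000) − 0.25·ln(0.920000) = −0.5·(-0.446287) − 0.25·(-0.083382) = 0.2440.

0.2440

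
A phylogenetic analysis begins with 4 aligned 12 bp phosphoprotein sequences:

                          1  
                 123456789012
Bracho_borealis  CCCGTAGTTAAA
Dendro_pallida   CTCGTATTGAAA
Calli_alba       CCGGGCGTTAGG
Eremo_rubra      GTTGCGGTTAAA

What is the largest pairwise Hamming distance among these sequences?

Pairwise Hamming distances:
  Bracho_borealis vs Dendro_pallida: 3
  Bracho_borealis vs Calli_alba: 5
  Bracho_borealis vs Eremo_rubra: 5
  Dendro_pallida vs Calli_alba: 8
  Dendro_pallida vs Eremo_rubra: 6
  Calli_alba vs Eremo_rubra: 7
The largest is 8, between Dendro_pallida and Calli_alba.

8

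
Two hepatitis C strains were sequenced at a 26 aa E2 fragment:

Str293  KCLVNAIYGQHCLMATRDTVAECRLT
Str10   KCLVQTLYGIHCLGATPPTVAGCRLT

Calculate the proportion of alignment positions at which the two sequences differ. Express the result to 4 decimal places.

0.3077

The sequences differ at positions 5 (N/Q), 6 (A/T), 7 (I/L), 10 (Q/I), 14 (M/G), 17 (R/P), 18 (D/P), 22 (E/G).
There are 8 differences over 26 sites, so p = 8/26 = 0.3077.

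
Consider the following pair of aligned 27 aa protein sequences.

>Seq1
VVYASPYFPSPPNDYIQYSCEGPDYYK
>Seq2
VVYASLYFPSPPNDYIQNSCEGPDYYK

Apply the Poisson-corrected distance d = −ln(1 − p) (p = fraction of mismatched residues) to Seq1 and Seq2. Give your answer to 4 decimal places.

0.0770

Mismatches occur at site 6 (P/L), site 18 (Y/N).
p = 2/27 = 0.074074.
d = −ln(1 − 0.074074) = −ln(0.925926) = 0.0770.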